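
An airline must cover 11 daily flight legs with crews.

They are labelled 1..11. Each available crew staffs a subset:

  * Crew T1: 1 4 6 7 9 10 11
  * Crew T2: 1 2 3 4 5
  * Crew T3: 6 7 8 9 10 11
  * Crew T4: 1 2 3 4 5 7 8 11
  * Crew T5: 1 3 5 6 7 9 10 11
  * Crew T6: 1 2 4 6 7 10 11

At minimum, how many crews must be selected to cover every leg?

Take {T4, T5}. Their union is {1, 2, 3, 4, 5, 6, 7, 8, 9, 10, 11}, which is all 11 legs.
No single crew has all 11 legs (the largest, T4, has 8), so 2 is optimal.

2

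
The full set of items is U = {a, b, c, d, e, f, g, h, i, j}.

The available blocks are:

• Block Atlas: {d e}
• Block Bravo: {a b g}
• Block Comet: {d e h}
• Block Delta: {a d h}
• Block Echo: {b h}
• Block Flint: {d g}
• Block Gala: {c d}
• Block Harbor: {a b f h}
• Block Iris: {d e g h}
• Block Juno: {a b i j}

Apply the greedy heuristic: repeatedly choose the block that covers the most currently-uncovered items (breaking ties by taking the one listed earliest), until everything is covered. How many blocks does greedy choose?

4

Greedy: pick Harbor (covers 4 new) → pick Iris (covers 3 new) → pick Juno (covers 2 new) → pick Gala (covers 1 new). Total picks: 4.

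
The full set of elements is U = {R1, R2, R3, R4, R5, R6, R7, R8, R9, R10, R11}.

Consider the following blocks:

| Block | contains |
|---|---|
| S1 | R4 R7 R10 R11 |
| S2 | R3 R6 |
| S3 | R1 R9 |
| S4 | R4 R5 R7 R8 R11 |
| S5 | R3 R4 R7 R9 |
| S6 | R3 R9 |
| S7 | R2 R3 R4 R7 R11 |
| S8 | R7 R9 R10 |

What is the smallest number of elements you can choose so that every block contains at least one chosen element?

The 3 elements {R3, R9, R11} hit every block.
The blocks S1, S2, S3 are pairwise disjoint, so any hitting set needs a separate element for each — at least 3. Hence 3 is optimal.

3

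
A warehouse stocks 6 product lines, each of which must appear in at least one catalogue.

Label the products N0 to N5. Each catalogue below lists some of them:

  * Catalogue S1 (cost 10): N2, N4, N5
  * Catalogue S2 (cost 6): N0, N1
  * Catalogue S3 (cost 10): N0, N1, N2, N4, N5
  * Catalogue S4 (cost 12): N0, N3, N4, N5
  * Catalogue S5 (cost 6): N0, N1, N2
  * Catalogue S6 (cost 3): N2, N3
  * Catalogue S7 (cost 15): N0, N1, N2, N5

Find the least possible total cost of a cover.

S3, S6 together cover every product (S3 ∪ S6 = {N0, N1, N2, N3, N4, N5}); total cost 10 + 3 = 13.
No covering selection has total cost below 13.

13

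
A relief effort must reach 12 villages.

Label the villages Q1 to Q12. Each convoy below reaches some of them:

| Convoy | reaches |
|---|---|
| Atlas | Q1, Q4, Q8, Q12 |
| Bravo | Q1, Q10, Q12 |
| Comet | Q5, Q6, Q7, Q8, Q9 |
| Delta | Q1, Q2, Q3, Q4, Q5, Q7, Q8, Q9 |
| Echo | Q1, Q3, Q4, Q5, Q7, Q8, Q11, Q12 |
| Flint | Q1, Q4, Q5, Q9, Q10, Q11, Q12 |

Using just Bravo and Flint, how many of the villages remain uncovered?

5

Union of Bravo, Flint = {Q1, Q4, Q5, Q9, Q10, Q11, Q12}.
Not covered: Q2, Q3, Q6, Q7, Q8 — 5 villages.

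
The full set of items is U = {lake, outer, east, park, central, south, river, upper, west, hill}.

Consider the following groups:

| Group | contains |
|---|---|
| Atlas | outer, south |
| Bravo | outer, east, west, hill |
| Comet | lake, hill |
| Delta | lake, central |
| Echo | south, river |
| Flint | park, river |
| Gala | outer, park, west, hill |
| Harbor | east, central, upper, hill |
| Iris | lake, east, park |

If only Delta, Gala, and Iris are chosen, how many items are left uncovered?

Union of Delta, Gala, Iris = {lake, outer, east, park, central, west, hill}.
Not covered: south, river, upper — 3 items.

3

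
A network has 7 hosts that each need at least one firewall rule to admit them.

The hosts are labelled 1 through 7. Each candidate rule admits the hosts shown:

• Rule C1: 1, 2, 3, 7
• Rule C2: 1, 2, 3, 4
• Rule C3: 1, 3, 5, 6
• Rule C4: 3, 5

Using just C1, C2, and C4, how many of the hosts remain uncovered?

Union of C1, C2, C4 = {1, 2, 3, 4, 5, 7}.
Not covered: 6 — 1 host.

1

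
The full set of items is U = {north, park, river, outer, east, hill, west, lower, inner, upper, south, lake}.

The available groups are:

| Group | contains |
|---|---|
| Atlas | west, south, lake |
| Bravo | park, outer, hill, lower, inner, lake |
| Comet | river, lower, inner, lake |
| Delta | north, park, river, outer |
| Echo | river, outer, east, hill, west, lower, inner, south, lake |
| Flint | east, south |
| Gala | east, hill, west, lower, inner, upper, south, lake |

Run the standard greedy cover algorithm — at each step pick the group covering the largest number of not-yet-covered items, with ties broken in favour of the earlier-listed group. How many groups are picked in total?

Greedy: pick Echo (covers 9 new) → pick Delta (covers 2 new) → pick Gala (covers 1 new). Total picks: 3.
(The true minimum cover uses only 2 groups, so greedy is not optimal here.)

3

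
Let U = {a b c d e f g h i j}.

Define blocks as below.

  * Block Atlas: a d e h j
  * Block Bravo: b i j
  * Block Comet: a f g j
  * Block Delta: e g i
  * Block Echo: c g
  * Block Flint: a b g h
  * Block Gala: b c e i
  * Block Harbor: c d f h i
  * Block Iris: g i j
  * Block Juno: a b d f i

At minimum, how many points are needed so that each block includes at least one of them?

Take T = {d, g, i}. Each listed block contains at least one of these, so T is a hitting set of size 3.
No choice of 2 points meets every block, so 3 is the minimum.

3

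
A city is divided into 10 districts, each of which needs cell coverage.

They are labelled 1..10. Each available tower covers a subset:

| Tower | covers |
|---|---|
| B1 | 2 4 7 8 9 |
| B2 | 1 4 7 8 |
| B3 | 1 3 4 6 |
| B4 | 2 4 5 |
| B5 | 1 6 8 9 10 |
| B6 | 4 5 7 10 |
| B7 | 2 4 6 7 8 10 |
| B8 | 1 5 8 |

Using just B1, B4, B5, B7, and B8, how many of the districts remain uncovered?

1

Union of B1, B4, B5, B7, B8 = {1, 2, 4, 5, 6, 7, 8, 9, 10}.
Not covered: 3 — 1 district.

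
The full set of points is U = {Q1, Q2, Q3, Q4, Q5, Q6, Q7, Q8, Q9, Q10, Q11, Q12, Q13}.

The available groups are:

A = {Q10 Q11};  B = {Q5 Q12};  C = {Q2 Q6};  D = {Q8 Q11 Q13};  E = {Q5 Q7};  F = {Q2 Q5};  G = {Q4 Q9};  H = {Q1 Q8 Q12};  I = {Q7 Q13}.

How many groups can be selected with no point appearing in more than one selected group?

5

A, C, E, G, H are pairwise disjoint (A={Q10,Q11}; C={Q2,Q6}; E={Q5,Q7}; G={Q4,Q9}; H={Q1,Q8,Q12}).
Every remaining group overlaps one of these, and no 6 of the listed groups are pairwise disjoint, so 5 is the maximum.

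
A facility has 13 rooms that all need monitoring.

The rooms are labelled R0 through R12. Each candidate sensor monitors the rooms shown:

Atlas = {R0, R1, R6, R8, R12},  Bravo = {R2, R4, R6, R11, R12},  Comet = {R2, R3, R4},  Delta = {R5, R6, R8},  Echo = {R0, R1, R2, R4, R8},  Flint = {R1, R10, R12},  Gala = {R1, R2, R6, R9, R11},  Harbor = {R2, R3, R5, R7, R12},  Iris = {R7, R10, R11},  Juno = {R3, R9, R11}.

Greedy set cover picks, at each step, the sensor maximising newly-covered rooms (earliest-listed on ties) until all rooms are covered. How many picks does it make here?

Greedy: pick Atlas (covers 5 new) → pick Harbor (covers 4 new) → pick Bravo (covers 2 new) → pick Flint (covers 1 new) → pick Gala (covers 1 new). Total picks: 5.
(The true minimum cover uses only 4 sensors, so greedy is not optimal here.)

5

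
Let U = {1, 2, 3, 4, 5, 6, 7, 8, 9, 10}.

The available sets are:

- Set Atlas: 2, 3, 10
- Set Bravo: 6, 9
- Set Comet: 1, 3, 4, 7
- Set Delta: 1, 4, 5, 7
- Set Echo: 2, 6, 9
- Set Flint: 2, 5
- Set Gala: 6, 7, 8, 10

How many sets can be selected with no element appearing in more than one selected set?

3

Bravo, Comet, Flint are pairwise disjoint (Bravo={6,9}; Comet={1,3,4,7}; Flint={2,5}).
Every remaining set overlaps one of these, and no 4 of the listed sets are pairwise disjoint, so 3 is the maximum.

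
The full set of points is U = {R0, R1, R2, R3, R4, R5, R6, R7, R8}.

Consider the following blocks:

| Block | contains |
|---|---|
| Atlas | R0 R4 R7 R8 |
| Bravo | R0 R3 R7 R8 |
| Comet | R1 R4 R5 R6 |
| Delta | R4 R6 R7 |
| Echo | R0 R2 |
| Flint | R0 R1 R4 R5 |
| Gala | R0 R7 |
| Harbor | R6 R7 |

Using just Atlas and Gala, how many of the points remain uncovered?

Union of Atlas, Gala = {R0, R4, R7, R8}.
Not covered: R1, R2, R3, R5, R6 — 5 points.

5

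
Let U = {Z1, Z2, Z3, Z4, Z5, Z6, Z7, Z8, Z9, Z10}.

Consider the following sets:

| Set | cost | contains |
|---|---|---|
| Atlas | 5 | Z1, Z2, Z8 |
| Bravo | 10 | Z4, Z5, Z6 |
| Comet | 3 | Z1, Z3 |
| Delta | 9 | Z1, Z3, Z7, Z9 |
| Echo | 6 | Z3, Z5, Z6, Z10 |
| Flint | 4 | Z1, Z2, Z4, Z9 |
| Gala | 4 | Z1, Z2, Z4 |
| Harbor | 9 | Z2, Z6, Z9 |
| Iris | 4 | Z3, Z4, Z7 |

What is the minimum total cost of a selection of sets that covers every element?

19

Atlas, Echo, Flint, Iris together cover every element (Atlas ∪ Echo ∪ Flint ∪ Iris = {Z1, Z2, Z3, Z4, Z5, Z6, Z7, Z8, Z9, Z10}); total cost 5 + 6 + 4 + 4 = 19.
No covering selection has total cost below 19.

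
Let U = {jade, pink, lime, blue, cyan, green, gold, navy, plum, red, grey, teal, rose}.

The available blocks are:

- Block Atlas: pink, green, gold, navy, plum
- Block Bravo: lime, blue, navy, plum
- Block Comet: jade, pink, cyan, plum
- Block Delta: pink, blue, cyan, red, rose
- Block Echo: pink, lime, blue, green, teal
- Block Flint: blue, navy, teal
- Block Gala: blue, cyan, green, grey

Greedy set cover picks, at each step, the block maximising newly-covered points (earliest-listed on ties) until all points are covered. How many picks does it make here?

5

Greedy: pick Atlas (covers 5 new) → pick Delta (covers 4 new) → pick Echo (covers 2 new) → pick Comet (covers 1 new) → pick Gala (covers 1 new). Total picks: 5.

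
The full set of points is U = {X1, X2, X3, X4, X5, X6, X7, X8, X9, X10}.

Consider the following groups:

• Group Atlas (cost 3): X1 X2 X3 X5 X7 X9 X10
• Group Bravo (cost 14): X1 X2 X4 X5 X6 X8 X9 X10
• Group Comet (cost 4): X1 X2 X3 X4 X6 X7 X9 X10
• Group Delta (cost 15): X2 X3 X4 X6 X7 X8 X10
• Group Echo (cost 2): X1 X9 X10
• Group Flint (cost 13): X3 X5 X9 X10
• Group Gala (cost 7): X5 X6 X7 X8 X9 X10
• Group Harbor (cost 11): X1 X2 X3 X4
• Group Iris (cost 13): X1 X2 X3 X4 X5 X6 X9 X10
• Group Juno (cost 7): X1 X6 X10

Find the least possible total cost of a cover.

11

Comet, Gala together cover every point (Comet ∪ Gala = {X1, X2, X3, X4, X5, X6, X7, X8, X9, X10}); total cost 4 + 7 = 11.
The greedy pick Atlas, Comet, Gala costs 14; no covering selection beats 11.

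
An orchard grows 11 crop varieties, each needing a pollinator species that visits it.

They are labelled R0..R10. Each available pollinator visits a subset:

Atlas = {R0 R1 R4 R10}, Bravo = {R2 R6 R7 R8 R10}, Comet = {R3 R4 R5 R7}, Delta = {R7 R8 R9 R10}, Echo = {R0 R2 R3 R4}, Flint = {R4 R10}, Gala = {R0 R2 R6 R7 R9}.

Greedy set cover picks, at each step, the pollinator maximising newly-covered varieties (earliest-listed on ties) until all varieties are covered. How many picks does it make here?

Greedy: pick Bravo (covers 5 new) → pick Atlas (covers 3 new) → pick Comet (covers 2 new) → pick Delta (covers 1 new). Total picks: 4.

4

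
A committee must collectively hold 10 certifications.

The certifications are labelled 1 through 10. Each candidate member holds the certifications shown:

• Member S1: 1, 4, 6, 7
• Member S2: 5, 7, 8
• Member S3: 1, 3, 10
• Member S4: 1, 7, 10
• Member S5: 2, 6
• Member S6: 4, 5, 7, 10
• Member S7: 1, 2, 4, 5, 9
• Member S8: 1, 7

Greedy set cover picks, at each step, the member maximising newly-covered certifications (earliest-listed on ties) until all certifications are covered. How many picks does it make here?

Greedy: pick S7 (covers 5 new) → pick S1 (covers 2 new) → pick S3 (covers 2 new) → pick S2 (covers 1 new). Total picks: 4.

4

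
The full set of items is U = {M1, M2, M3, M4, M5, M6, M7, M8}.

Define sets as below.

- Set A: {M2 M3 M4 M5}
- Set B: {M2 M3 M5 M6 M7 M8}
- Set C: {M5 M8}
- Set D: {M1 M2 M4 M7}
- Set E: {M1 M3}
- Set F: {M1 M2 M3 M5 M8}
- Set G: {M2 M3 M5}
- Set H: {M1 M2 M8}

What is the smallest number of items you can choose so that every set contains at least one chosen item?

The 2 items {M1, M5} hit every set.
The sets C, D are pairwise disjoint, so any hitting set needs a separate item for each — at least 2. Hence 2 is optimal.

2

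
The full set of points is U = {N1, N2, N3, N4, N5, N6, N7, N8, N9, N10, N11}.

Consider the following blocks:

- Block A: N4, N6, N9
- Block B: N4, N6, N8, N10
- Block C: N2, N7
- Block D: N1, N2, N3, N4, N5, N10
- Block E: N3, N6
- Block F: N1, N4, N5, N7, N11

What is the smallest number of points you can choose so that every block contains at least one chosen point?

3

Take H = {N2, N3, N4}. Each listed block contains at least one of these, so H is a hitting set of size 3.
No choice of 2 points meets every block, so 3 is the minimum.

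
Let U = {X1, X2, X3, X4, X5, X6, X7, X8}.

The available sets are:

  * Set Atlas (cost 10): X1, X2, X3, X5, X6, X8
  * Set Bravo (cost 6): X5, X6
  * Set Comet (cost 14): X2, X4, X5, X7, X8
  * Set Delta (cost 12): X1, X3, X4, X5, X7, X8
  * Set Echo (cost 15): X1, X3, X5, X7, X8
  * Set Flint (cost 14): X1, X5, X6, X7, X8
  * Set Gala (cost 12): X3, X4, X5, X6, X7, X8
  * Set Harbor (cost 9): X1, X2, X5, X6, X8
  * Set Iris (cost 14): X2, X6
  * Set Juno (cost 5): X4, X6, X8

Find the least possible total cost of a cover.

21

Delta, Harbor together cover every element (Delta ∪ Harbor = {X1, X2, X3, X4, X5, X6, X7, X8}); total cost 12 + 9 = 21.
The greedy pick Atlas, Juno, Delta costs 27; no covering selection beats 21.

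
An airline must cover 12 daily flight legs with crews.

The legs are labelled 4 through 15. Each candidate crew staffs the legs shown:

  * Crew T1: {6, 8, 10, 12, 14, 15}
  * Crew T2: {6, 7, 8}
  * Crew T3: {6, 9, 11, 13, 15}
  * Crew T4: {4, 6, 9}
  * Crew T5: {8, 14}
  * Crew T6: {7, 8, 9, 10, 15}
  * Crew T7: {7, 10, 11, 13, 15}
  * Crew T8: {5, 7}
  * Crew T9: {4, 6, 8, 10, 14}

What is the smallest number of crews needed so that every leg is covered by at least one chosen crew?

Take {T1, T4, T7, T8}. Their union is {4, 5, 6, 7, 8, 9, 10, 11, 12, 13, 14, 15}, which is all 12 legs.
No 3 of the 9 crews cover everything (all 84 combinations miss at least one leg), so 4 is optimal.

4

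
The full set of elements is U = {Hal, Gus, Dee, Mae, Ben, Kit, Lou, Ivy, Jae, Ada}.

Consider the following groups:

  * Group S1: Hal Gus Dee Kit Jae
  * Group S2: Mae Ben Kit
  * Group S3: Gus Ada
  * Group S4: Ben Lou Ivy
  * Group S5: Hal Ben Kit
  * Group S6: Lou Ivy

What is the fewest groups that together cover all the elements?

4

S1, S2, S3, and S6 cover everything between them: the union {Hal, Gus, Dee, Mae, Ben, Kit, Lou, Ivy, Jae, Ada} is all of U.
No 3 of the 6 groups cover everything (all 20 combinations miss at least one element), so 4 is optimal.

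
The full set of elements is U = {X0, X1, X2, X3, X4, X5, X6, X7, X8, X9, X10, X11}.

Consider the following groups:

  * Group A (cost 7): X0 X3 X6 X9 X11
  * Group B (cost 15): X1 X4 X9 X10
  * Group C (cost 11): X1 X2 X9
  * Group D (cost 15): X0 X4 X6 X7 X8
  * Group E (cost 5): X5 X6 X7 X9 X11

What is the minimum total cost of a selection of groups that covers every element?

53

A, B, C, D, E together cover every element (A ∪ B ∪ C ∪ D ∪ E = {X0, X1, X2, X3, X4, X5, X6, X7, X8, X9, X10, X11}); total cost 7 + 15 + 11 + 15 + 5 = 53.
No covering selection has total cost below 53.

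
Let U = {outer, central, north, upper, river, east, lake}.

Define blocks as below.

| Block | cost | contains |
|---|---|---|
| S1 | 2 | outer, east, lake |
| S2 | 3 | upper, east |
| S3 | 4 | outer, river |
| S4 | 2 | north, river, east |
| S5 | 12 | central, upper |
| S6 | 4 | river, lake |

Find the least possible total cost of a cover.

16

S1, S4, S5 together cover every item (S1 ∪ S4 ∪ S5 = {outer, central, north, upper, river, east, lake}); total cost 2 + 2 + 12 = 16.
The greedy pick S1, S4, S2, S5 costs 19; no covering selection beats 16.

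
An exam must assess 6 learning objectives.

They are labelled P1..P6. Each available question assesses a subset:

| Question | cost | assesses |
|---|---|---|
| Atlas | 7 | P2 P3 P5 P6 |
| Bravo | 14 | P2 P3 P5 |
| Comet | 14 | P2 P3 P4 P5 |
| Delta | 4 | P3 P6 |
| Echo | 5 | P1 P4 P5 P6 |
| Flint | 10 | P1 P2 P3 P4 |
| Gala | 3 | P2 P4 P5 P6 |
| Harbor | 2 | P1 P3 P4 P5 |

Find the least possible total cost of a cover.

Gala, Harbor together cover every objective (Gala ∪ Harbor = {P1, P2, P3, P4, P5, P6}); total cost 3 + 2 = 5.
No covering selection has total cost below 5.

5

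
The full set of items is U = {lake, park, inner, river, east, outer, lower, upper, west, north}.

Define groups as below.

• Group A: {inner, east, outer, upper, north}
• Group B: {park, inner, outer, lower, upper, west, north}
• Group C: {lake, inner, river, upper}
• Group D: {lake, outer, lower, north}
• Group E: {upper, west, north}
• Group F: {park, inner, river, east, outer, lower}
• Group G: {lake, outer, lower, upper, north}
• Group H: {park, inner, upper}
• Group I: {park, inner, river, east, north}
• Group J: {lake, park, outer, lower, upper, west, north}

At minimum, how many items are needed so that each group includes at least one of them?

2

T = {inner, north} meets every group (each contains at least one member of T), and |T| = 2.
The groups D, H are pairwise disjoint, so any hitting set needs a separate item for each — at least 2. Hence 2 is optimal.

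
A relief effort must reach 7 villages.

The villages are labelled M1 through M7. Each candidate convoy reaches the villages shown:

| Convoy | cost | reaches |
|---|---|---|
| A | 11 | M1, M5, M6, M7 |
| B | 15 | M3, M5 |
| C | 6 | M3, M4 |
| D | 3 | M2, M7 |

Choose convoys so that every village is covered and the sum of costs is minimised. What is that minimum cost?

20

A, C, D together cover every village (A ∪ C ∪ D = {M1, M2, M3, M4, M5, M6, M7}); total cost 11 + 6 + 3 = 20.
No covering selection has total cost below 20.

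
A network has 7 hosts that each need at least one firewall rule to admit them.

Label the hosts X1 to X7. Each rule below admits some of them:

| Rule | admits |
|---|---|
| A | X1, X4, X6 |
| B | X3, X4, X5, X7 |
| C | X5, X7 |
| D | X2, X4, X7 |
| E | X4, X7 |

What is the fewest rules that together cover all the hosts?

A and B and D together: A ∪ B ∪ D = {X1, X2, X3, X4, X5, X6, X7} — every host is covered.
Only A contains X1, so A is forced; the remaining 4 hosts need at least 2 more rules (each remaining rule adds at most 3) — so at least 3 rules are needed, and 3 is optimal.

3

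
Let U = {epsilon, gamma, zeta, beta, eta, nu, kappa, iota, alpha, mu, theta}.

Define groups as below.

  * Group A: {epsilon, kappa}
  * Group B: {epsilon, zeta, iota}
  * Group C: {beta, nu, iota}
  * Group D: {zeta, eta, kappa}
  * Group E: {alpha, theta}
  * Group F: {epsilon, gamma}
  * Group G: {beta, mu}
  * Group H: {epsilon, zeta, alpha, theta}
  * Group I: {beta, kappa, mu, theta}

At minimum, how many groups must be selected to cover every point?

C, D, F, H, and I cover everything between them: the union {epsilon, gamma, zeta, beta, eta, nu, kappa, iota, alpha, mu, theta} is all of U.
No 4 of the 9 groups cover everything (all 126 combinations miss at least one point), so 5 is optimal.

5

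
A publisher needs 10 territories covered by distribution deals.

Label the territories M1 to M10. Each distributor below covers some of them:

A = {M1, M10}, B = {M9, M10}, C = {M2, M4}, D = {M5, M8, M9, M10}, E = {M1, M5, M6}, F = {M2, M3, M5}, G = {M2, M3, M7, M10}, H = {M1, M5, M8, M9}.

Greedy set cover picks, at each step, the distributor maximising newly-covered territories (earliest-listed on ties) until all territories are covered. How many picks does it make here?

4

Greedy: pick D (covers 4 new) → pick G (covers 3 new) → pick E (covers 2 new) → pick C (covers 1 new). Total picks: 4.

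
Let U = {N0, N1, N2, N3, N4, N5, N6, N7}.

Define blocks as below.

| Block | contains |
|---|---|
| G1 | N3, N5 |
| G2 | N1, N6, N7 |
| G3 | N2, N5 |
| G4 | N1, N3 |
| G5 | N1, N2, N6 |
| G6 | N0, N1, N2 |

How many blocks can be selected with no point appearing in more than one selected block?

2

G2, G3 are pairwise disjoint (G2={N1,N6,N7}; G3={N2,N5}).
Every remaining block overlaps one of these, and no 3 of the listed blocks are pairwise disjoint, so 2 is the maximum.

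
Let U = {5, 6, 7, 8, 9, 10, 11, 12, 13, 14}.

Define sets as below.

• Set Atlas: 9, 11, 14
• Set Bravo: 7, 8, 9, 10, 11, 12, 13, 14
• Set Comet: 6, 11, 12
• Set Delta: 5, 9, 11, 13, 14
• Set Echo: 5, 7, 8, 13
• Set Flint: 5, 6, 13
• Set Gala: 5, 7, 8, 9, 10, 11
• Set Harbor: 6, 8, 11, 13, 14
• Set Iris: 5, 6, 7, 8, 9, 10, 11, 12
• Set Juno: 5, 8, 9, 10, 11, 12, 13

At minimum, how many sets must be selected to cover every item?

2

Bravo and Iris together: Bravo ∪ Iris = {5, 6, 7, 8, 9, 10, 11, 12, 13, 14} — every item is covered.
No single set has all 10 items (the largest, Bravo, has 8), so 2 is optimal.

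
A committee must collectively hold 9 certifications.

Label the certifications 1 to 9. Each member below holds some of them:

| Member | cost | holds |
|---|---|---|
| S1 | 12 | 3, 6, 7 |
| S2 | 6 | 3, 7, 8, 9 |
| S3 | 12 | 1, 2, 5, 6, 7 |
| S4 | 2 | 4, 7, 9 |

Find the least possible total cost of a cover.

20

S2, S3, S4 together cover every certification (S2 ∪ S3 ∪ S4 = {1, 2, 3, 4, 5, 6, 7, 8, 9}); total cost 6 + 12 + 2 = 20.
No covering selection has total cost below 20.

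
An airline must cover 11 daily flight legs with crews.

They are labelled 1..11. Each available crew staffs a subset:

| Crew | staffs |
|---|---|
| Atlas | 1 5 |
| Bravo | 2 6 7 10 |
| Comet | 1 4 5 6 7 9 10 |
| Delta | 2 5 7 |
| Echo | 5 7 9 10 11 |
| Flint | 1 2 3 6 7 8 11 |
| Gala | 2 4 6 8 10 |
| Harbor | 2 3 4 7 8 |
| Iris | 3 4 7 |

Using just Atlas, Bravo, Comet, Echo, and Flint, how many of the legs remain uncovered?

Union of Atlas, Bravo, Comet, Echo, Flint = {1, 2, 3, 4, 5, 6, 7, 8, 9, 10, 11} — that's every leg, so 0 are uncovered.

0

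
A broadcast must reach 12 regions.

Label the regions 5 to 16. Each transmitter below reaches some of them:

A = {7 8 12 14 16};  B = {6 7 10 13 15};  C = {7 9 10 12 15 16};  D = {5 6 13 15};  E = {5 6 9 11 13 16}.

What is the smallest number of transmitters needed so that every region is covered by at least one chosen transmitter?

A and B and E together: A ∪ B ∪ E = {5, 6, 7, 8, 9, 10, 11, 12, 13, 14, 15, 16} — every region is covered.
Only A contains 8, so A is forced; the remaining 7 regions need at least 2 more transmitters (each remaining transmitter adds at most 5) — so at least 3 transmitters are needed, and 3 is optimal.

3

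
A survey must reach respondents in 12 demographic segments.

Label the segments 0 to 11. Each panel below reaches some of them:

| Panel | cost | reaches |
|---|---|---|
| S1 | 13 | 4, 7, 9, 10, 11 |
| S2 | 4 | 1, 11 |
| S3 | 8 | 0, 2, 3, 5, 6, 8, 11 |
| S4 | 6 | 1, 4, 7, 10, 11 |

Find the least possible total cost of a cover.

S1, S2, S3 together cover every segment (S1 ∪ S2 ∪ S3 = {0, 1, 2, 3, 4, 5, 6, 7, 8, 9, 10, 11}); total cost 13 + 4 + 8 = 25.
The greedy pick S3, S4, S1 costs 27; no covering selection beats 25.

25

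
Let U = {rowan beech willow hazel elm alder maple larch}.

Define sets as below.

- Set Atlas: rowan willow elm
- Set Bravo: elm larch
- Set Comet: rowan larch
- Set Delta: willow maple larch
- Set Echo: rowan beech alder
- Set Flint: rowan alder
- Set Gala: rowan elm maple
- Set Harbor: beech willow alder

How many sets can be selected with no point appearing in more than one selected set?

Comet, Harbor are pairwise disjoint (Comet={rowan,larch}; Harbor={beech,willow,alder}).
Every remaining set overlaps one of these, and no 3 of the listed sets are pairwise disjoint, so 2 is the maximum.

2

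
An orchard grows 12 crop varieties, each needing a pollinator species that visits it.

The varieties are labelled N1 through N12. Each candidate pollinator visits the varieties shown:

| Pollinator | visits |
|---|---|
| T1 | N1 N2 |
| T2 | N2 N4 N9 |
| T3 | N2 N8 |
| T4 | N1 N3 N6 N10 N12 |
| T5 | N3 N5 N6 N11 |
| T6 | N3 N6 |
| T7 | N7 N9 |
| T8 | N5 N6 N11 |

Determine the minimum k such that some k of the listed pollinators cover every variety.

5

T2 and T3 and T4 and T7 and T8 together: T2 ∪ T3 ∪ T4 ∪ T7 ∪ T8 = {N1, N2, N3, N4, N5, N6, N7, N8, N9, N10, N11, N12} — every variety is covered.
No 4 of the 8 pollinators cover everything (all 70 combinations miss at least one variety), so 5 is optimal.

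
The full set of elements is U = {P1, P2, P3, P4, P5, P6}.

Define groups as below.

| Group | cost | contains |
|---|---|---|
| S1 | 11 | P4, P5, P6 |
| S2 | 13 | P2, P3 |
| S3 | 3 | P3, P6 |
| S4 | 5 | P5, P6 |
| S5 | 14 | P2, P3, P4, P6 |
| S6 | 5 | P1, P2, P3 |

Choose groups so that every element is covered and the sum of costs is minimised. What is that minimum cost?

16

S1, S6 together cover every element (S1 ∪ S6 = {P1, P2, P3, P4, P5, P6}); total cost 11 + 5 = 16.
The greedy pick S3, S6, S4, S1 costs 24; no covering selection beats 16.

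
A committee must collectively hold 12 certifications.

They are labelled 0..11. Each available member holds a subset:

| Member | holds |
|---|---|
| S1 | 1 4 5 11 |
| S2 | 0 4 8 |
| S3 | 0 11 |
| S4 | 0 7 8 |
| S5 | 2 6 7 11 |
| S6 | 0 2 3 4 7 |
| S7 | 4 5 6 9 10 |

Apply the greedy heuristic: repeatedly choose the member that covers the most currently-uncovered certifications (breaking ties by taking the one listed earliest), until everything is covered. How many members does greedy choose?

Greedy: pick S6 (covers 5 new) → pick S7 (covers 4 new) → pick S1 (covers 2 new) → pick S2 (covers 1 new). Total picks: 4.

4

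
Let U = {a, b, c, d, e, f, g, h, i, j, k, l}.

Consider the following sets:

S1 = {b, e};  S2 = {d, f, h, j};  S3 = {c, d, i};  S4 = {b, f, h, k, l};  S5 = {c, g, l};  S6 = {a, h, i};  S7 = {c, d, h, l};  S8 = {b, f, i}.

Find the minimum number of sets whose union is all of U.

Take {S1, S2, S4, S5, S6}. Their union is {a, b, c, d, e, f, g, h, i, j, k, l}, which is all 12 elements.
No 4 of the 8 sets cover everything (all 70 combinations miss at least one element), so 5 is optimal.

5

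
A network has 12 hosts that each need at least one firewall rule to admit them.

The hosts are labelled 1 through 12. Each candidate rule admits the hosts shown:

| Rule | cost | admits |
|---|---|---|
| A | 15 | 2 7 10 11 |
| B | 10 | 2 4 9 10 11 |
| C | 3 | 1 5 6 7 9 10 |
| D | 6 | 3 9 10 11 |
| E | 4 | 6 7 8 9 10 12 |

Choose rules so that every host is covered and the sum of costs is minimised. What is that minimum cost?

23

B, C, D, E together cover every host (B ∪ C ∪ D ∪ E = {1, 2, 3, 4, 5, 6, 7, 8, 9, 10, 11, 12}); total cost 10 + 3 + 6 + 4 = 23.
No covering selection has total cost below 23.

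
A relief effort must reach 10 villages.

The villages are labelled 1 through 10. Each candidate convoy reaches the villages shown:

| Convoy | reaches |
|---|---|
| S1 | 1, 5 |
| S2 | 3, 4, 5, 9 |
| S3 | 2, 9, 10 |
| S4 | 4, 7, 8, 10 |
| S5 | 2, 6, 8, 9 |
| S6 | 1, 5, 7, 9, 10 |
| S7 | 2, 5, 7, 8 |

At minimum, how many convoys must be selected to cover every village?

3

S2 and S5 and S6 together: S2 ∪ S5 ∪ S6 = {1, 2, 3, 4, 5, 6, 7, 8, 9, 10} — every village is covered.
Only S2 contains 3, so S2 is forced; the remaining 6 villages need at least 2 more convoys (each remaining convoy adds at most 3) — so at least 3 convoys are needed, and 3 is optimal.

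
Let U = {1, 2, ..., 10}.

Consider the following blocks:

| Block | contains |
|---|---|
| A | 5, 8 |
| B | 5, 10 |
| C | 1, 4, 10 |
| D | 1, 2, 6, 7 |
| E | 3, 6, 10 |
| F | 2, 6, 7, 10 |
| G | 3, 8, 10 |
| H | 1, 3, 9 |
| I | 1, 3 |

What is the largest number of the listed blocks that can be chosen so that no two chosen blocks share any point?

A, F, H are pairwise disjoint (A={5,8}; F={2,6,7,10}; H={1,3,9}).
Every remaining block overlaps one of these, and no 4 of the listed blocks are pairwise disjoint, so 3 is the maximum.

3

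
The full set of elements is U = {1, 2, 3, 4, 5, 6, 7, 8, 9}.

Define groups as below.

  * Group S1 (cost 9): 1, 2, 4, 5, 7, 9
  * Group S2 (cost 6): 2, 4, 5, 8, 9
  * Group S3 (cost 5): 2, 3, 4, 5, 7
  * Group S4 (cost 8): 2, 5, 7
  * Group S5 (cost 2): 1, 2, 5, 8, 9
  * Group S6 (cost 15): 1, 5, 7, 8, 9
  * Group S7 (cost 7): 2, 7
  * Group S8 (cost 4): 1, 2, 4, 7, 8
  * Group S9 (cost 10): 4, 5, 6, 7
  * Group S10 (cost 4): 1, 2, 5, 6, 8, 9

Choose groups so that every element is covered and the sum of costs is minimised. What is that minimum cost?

9

S3, S10 together cover every element (S3 ∪ S10 = {1, 2, 3, 4, 5, 6, 7, 8, 9}); total cost 5 + 4 = 9.
The greedy pick S5, S3, S10 costs 11; no covering selection beats 9.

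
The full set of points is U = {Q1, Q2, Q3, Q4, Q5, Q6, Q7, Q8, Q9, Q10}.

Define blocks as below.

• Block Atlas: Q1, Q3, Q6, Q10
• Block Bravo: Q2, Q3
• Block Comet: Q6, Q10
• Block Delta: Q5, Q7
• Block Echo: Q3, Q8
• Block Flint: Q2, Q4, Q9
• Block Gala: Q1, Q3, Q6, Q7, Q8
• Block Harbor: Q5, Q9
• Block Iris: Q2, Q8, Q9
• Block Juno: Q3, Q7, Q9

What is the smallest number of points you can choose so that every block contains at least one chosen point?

Take H = {Q2, Q3, Q5, Q6}. Each listed block contains at least one of these, so H is a hitting set of size 4.
The blocks Comet, Delta, Echo, Flint are pairwise disjoint, so any hitting set needs a separate point for each — at least 4. Hence 4 is optimal.

4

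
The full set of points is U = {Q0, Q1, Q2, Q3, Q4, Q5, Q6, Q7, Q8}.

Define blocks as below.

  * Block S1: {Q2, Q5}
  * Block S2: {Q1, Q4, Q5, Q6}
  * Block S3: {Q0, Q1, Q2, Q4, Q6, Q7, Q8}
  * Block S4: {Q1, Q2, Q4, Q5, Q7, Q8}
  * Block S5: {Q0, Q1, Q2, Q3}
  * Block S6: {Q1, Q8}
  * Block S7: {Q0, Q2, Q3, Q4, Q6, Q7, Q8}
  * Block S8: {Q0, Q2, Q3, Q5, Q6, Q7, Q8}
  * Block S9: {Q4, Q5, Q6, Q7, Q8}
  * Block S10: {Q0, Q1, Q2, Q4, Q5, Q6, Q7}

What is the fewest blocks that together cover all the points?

2

Take {S7, S10}. Their union is {Q0, Q1, Q2, Q3, Q4, Q5, Q6, Q7, Q8}, which is all 9 points.
No single block has all 9 points (the largest, S3, has 7), so 2 is optimal.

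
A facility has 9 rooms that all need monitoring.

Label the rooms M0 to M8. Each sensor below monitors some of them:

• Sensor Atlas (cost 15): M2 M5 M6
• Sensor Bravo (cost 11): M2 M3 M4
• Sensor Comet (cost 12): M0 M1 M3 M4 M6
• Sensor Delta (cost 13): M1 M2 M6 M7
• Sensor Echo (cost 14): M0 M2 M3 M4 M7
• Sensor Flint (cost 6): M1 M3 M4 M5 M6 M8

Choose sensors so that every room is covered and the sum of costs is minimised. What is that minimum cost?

20

Echo, Flint together cover every room (Echo ∪ Flint = {M0, M1, M2, M3, M4, M5, M6, M7, M8}); total cost 14 + 6 = 20.
No covering selection has total cost below 20.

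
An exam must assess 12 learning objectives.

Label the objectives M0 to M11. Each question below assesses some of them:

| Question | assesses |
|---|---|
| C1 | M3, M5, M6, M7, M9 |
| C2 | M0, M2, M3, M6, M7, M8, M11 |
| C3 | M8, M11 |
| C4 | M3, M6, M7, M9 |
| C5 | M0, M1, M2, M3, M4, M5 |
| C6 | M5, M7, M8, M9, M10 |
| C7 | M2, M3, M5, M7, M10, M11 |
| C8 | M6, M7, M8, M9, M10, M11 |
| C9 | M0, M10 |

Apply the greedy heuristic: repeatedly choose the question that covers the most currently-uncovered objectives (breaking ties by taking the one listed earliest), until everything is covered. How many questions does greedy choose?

Greedy: pick C2 (covers 7 new) → pick C5 (covers 3 new) → pick C6 (covers 2 new). Total picks: 3.
(The true minimum cover uses only 2 questions, so greedy is not optimal here.)

3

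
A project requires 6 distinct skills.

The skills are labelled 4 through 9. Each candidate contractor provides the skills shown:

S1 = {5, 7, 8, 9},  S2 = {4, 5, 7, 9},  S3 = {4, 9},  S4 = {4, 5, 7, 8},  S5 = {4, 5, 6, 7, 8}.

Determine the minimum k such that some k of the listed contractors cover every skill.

S1 and S5 together: S1 ∪ S5 = {4, 5, 6, 7, 8, 9} — every skill is covered.
No single contractor has all 6 skills (the largest, S5, has 5), so 2 is optimal.

2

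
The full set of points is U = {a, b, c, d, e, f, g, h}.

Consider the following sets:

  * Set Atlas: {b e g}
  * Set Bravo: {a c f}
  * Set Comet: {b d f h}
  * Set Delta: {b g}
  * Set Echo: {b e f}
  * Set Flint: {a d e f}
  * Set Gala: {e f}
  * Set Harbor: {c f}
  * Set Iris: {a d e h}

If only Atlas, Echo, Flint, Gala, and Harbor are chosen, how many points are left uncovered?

Union of Atlas, Echo, Flint, Gala, Harbor = {a, b, c, d, e, f, g}.
Not covered: h — 1 point.

1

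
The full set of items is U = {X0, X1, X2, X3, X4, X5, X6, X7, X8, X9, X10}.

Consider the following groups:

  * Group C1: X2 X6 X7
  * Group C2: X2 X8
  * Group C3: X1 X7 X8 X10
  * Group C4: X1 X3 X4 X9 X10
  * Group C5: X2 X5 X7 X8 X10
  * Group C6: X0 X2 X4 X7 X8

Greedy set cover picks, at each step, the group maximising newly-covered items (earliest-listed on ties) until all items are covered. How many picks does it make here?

Greedy: pick C4 (covers 5 new) → pick C5 (covers 4 new) → pick C1 (covers 1 new) → pick C6 (covers 1 new). Total picks: 4.

4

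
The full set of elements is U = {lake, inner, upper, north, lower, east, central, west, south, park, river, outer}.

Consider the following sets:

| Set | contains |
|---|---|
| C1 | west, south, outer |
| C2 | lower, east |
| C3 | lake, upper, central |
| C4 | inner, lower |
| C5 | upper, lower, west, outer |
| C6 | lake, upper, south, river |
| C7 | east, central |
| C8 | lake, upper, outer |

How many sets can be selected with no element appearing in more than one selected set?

C1, C2, C3 are pairwise disjoint (C1={west,south,outer}; C2={lower,east}; C3={lake,upper,central}).
Every remaining set overlaps one of these, and no 4 of the listed sets are pairwise disjoint, so 3 is the maximum.

3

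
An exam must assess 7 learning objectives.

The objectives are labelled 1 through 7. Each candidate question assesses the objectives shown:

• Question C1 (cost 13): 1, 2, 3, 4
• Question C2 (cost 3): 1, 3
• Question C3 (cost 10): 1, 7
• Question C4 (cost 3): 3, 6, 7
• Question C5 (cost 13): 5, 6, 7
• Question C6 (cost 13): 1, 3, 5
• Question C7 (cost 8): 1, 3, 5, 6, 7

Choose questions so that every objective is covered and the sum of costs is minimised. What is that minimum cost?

C1, C7 together cover every objective (C1 ∪ C7 = {1, 2, 3, 4, 5, 6, 7}); total cost 13 + 8 = 21.
The greedy pick C4, C2, C1, C7 costs 27; no covering selection beats 21.

21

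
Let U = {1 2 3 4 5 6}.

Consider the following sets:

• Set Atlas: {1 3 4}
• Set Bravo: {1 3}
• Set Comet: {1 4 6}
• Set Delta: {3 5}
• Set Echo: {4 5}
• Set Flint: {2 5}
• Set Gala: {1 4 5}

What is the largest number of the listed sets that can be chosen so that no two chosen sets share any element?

2

Atlas, Flint are pairwise disjoint (Atlas={1,3,4}; Flint={2,5}).
Every remaining set overlaps one of these, and no 3 of the listed sets are pairwise disjoint, so 2 is the maximum.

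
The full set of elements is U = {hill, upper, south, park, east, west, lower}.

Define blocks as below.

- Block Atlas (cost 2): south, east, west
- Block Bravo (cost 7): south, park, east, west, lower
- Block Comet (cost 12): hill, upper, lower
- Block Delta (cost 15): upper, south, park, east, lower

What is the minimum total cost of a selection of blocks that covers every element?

Bravo, Comet together cover every element (Bravo ∪ Comet = {hill, upper, south, park, east, west, lower}); total cost 7 + 12 = 19.
The greedy pick Atlas, Bravo, Comet costs 21; no covering selection beats 19.

19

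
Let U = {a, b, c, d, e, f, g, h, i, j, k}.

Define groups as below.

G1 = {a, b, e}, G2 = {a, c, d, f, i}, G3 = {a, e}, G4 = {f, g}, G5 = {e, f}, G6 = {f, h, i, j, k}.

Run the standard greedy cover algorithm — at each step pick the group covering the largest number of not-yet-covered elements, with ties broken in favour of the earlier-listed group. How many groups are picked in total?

Greedy: pick G2 (covers 5 new) → pick G6 (covers 3 new) → pick G1 (covers 2 new) → pick G4 (covers 1 new). Total picks: 4.

4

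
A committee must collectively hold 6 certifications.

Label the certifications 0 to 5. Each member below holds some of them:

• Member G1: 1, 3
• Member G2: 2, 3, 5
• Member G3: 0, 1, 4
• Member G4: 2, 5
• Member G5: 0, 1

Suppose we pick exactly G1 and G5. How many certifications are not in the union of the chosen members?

3

Union of G1, G5 = {0, 1, 3}.
Not covered: 2, 4, 5 — 3 certifications.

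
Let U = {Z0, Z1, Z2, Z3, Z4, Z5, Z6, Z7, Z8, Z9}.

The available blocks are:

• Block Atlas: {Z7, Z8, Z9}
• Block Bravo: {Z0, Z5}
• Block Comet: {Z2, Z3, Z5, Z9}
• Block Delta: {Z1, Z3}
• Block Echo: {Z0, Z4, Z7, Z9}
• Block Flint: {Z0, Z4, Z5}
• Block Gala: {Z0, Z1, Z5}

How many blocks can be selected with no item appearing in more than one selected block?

3

Atlas, Bravo, Delta are pairwise disjoint (Atlas={Z7,Z8,Z9}; Bravo={Z0,Z5}; Delta={Z1,Z3}).
Every remaining block overlaps one of these, and no 4 of the listed blocks are pairwise disjoint, so 3 is the maximum.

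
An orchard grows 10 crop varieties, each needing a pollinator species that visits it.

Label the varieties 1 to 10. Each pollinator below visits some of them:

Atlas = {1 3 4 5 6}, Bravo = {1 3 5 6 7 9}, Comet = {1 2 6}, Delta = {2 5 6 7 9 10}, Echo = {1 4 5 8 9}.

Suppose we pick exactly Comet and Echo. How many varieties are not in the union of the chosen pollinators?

Union of Comet, Echo = {1, 2, 4, 5, 6, 8, 9}.
Not covered: 3, 7, 10 — 3 varieties.

3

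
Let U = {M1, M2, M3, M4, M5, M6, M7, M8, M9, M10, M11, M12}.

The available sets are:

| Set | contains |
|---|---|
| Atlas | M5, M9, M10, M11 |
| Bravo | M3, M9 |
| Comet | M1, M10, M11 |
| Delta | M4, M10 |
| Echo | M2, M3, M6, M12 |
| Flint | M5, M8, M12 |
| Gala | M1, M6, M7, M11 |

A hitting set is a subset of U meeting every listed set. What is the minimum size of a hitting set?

4

H = {M1, M9, M10, M12} meets every set (each contains at least one member of H), and |H| = 4.
The sets Bravo, Delta, Flint, Gala are pairwise disjoint, so any hitting set needs a separate element for each — at least 4. Hence 4 is optimal.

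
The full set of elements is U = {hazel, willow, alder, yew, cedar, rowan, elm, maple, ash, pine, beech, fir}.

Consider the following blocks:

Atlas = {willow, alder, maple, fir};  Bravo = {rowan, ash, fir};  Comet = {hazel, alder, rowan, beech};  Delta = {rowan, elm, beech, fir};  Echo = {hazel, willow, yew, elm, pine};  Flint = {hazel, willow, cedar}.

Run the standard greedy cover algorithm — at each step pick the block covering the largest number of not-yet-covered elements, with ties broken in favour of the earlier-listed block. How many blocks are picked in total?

Greedy: pick Echo (covers 5 new) → pick Atlas (covers 3 new) → pick Bravo (covers 2 new) → pick Comet (covers 1 new) → pick Flint (covers 1 new). Total picks: 5.

5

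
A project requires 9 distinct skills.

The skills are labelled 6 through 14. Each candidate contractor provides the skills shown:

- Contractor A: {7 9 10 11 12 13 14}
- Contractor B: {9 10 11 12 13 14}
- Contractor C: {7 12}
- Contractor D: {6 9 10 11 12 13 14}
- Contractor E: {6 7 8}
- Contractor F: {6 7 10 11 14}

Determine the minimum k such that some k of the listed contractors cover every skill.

B and E together: B ∪ E = {6, 7, 8, 9, 10, 11, 12, 13, 14} — every skill is covered.
No single contractor has all 9 skills (the largest, A, has 7), so 2 is optimal.

2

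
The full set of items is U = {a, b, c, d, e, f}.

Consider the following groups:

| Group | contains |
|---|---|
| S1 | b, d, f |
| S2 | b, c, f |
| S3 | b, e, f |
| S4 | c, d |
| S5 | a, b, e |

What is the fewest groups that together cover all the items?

Take {S1, S2, S5}. Their union is {a, b, c, d, e, f}, which is all 6 items.
Only S5 contains a, so S5 is forced; the remaining 3 items need at least 2 more groups (each remaining group adds at most 2) — so at least 3 groups are needed, and 3 is optimal.

3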